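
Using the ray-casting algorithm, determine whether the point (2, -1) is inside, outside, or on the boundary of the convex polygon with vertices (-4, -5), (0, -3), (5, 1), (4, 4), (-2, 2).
The point (2, -1) lies strictly inside the polygon

Cast a horizontal ray to the right from the query point and count how many polygon edges it crosses (each edge strictly once or zero times, handled with the usual half-open convention). 
Parity of crossings → odd ⇒ inside.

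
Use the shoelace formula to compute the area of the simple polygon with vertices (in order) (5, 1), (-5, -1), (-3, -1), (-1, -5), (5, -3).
Area = 32

Shoelace formula: Area = (1/2) |Σ_i (x_i · y_{i+1} − x_{i+1} · y_i)| (indices mod n). Compute each cross term:
  (5)(-1) − (-5)(1) = 0
  (-5)(-1) − (-3)(-1) = 2
  (-3)(-5) − (-1)(-1) = 14
  (-1)(-3) − (5)(-5) = 28
  (5)(1) − (5)(-3) = 20
Sum = 64, so (signed) Area = 64/2 = 32, |Area| = 32.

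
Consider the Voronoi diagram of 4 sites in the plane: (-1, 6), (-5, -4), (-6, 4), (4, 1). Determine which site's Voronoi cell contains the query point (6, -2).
Nearest site = (4, 1)

The Voronoi cell of site s contains exactly those query points closer to s than to any other site. Compute squared distances from q = (6, -2) to each site:
  (4 − 6)² + (1 − -2)² = 13
  (-1 − 6)² + (6 − -2)² = 113
  (-5 − 6)² + (-4 − -2)² = 125
  (-6 − 6)² + (4 − -2)² = 180
Minimum is attained by (4, 1), so q lies in its Voronoi cell.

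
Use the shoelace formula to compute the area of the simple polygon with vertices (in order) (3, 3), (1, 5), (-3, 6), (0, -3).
Area = 51/2

Shoelace formula: Area = (1/2) |Σ_i (x_i · y_{i+1} − x_{i+1} · y_i)| (indices mod n). Compute each cross term:
  (3)(5) − (1)(3) = 12
  (1)(6) − (-3)(5) = 21
  (-3)(-3) − (0)(6) = 9
  (0)(3) − (3)(-3) = 9
Sum = 51, so (signed) Area = 51/2 = 51/2, |Area| = 51/2.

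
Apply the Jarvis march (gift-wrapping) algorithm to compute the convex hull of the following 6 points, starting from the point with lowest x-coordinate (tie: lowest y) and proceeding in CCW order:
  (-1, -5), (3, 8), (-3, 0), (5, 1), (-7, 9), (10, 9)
Hull (CCW) = [(-7, 9), (-1, -5), (5, 1), (10, 9)]

Jarvis march: at each step, from the current hull vertex p, select the next vertex q as the point such that every other point lies strictly to the left of (or on) the directed line p → q. (Equivalently: for every other point r, the cross product (q − p) × (r − p) ≥ 0.)
Starting point (lowest x, tie lowest y): (-7, 9). Wrap until returning to start. Resulting hull: (-7, 9), (-1, -5), (5, 1), (10, 9).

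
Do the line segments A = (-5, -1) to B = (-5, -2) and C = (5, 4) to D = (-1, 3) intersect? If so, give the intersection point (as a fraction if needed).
No (intersection of containing lines falls outside at least one segment)

Parametrize and solve: t = -10/3, s = 5/3. At least one of these is outside [0, 1], so the segments do not intersect.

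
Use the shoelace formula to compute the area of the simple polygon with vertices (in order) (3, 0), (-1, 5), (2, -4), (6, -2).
Area = 35/2

Shoelace formula: Area = (1/2) |Σ_i (x_i · y_{i+1} − x_{i+1} · y_i)| (indices mod n). Compute each cross term:
  (3)(5) − (-1)(0) = 15
  (-1)(-4) − (2)(5) = -6
  (2)(-2) − (6)(-4) = 20
  (6)(0) − (3)(-2) = 6
Sum = 35, so (signed) Area = 35/2 = 35/2, |Area| = 35/2.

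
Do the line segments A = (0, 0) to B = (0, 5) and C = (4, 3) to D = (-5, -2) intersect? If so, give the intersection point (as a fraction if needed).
Yes; intersection at (0, 7/9) (t = 7/45 on AB, s = 4/9 on CD)

Parametrize AB as A + t(B − A) = (0 + 0 t, 0 + 5 t) and CD as C + s(D − C) = (4 + -9 s, 3 + -5 s). Solve the linear system for (t, s). Determinant = -45 ≠ 0, so a unique intersection of the containing lines exists. Solution: t = 7/45, s = 4/9 — both in [0, 1], so the segments cross. Intersection point: (0, 7/9).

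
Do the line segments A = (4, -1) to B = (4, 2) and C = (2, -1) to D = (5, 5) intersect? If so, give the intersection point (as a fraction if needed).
No (intersection of containing lines falls outside at least one segment)

Parametrize and solve: t = 4/3, s = 2/3. At least one of these is outside [0, 1], so the segments do not intersect.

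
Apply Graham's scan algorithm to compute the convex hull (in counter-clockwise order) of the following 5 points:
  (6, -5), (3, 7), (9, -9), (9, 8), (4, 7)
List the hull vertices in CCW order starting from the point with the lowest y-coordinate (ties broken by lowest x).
Hull (CCW) = [(9, -9), (9, 8), (3, 7), (6, -5)]

Graham scan procedure:
  1. Find the pivot p₀ = point with lowest y (tie → lowest x): (9, -9).
  2. Sort the remaining points by polar angle around p₀.
  3. Walk through sorted points, maintaining a stack; pop the top while the last three entries make a non-left turn (cross product ≤ 0).
  4. Final stack is the convex hull in CCW order: (9, -9), (9, 8), (3, 7), (6, -5).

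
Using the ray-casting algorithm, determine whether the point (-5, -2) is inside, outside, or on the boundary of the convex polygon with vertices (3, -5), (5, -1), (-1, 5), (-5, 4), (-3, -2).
The point (-5, -2) lies strictly outside the polygon

Cast a horizontal ray to the right from the query point and count how many polygon edges it crosses (each edge strictly once or zero times, handled with the usual half-open convention). 
Parity of crossings → even ⇒ outside.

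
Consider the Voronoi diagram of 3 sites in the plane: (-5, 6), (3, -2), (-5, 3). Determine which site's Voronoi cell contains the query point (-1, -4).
Nearest site = (3, -2)

The Voronoi cell of site s contains exactly those query points closer to s than to any other site. Compute squared distances from q = (-1, -4) to each site:
  (3 − -1)² + (-2 − -4)² = 20
  (-5 − -1)² + (3 − -4)² = 65
  (-5 − -1)² + (6 − -4)² = 116
Minimum is attained by (3, -2), so q lies in its Voronoi cell.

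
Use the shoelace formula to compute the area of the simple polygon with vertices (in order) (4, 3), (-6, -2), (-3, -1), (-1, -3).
Area = 27/2

Shoelace formula: Area = (1/2) |Σ_i (x_i · y_{i+1} − x_{i+1} · y_i)| (indices mod n). Compute each cross term:
  (4)(-2) − (-6)(3) = 10
  (-6)(-1) − (-3)(-2) = 0
  (-3)(-3) − (-1)(-1) = 8
  (-1)(3) − (4)(-3) = 9
Sum = 27, so (signed) Area = 27/2 = 27/2, |Area| = 27/2.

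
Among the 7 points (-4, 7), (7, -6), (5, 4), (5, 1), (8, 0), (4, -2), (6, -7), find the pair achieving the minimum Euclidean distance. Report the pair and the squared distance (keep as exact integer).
Pair = ((7, -6), (6, -7)); squared distance = 2

Compute all C(7, 2) = 21 pairwise squared distances (x_i − x_j)² + (y_i − y_j)². The minimum is 2, attained by the pair ((7, -6), (6, -7)).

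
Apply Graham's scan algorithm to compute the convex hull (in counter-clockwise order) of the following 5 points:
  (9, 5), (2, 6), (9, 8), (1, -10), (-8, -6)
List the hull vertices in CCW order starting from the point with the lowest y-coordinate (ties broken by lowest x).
Hull (CCW) = [(1, -10), (9, 5), (9, 8), (2, 6), (-8, -6)]

Graham scan procedure:
  1. Find the pivot p₀ = point with lowest y (tie → lowest x): (1, -10).
  2. Sort the remaining points by polar angle around p₀.
  3. Walk through sorted points, maintaining a stack; pop the top while the last three entries make a non-left turn (cross product ≤ 0).
  4. Final stack is the convex hull in CCW order: (1, -10), (9, 5), (9, 8), (2, 6), (-8, -6).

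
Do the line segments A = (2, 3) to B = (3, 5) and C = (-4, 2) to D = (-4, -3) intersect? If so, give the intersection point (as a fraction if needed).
No (intersection of containing lines falls outside at least one segment)

Parametrize and solve: t = -6, s = 11/5. At least one of these is outside [0, 1], so the segments do not intersect.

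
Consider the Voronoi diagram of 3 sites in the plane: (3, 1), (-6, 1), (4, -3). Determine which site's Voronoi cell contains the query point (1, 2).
Nearest site = (3, 1)

The Voronoi cell of site s contains exactly those query points closer to s than to any other site. Compute squared distances from q = (1, 2) to each site:
  (3 − 1)² + (1 − 2)² = 5
  (4 − 1)² + (-3 − 2)² = 34
  (-6 − 1)² + (1 − 2)² = 50
Minimum is attained by (3, 1), so q lies in its Voronoi cell.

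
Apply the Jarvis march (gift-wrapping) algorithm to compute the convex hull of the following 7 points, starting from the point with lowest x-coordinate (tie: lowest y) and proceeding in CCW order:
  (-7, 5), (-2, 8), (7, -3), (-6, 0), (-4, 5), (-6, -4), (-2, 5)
Hull (CCW) = [(-7, 5), (-6, -4), (7, -3), (-2, 8)]

Jarvis march: at each step, from the current hull vertex p, select the next vertex q as the point such that every other point lies strictly to the left of (or on) the directed line p → q. (Equivalently: for every other point r, the cross product (q − p) × (r − p) ≥ 0.)
Starting point (lowest x, tie lowest y): (-7, 5). Wrap until returning to start. Resulting hull: (-7, 5), (-6, -4), (7, -3), (-2, 8).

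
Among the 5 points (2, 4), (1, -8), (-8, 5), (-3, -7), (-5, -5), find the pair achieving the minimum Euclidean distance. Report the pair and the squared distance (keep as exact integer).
Pair = ((-3, -7), (-5, -5)); squared distance = 8

Compute all C(5, 2) = 10 pairwise squared distances (x_i − x_j)² + (y_i − y_j)². The minimum is 8, attained by the pair ((-3, -7), (-5, -5)).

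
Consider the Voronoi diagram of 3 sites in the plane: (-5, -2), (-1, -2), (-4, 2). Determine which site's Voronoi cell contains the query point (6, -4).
Nearest site = (-1, -2)

The Voronoi cell of site s contains exactly those query points closer to s than to any other site. Compute squared distances from q = (6, -4) to each site:
  (-1 − 6)² + (-2 − -4)² = 53
  (-5 − 6)² + (-2 − -4)² = 125
  (-4 − 6)² + (2 − -4)² = 136
Minimum is attained by (-1, -2), so q lies in its Voronoi cell.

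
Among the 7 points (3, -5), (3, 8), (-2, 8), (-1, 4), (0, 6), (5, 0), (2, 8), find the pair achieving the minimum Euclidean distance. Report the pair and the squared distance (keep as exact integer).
Pair = ((3, 8), (2, 8)); squared distance = 1

Compute all C(7, 2) = 21 pairwise squared distances (x_i − x_j)² + (y_i − y_j)². The minimum is 1, attained by the pair ((3, 8), (2, 8)).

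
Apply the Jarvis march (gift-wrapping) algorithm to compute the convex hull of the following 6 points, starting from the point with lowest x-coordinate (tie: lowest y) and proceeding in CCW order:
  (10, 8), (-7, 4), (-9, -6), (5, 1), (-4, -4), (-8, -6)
Hull (CCW) = [(-9, -6), (-8, -6), (-4, -4), (5, 1), (10, 8), (-7, 4)]

Jarvis march: at each step, from the current hull vertex p, select the next vertex q as the point such that every other point lies strictly to the left of (or on) the directed line p → q. (Equivalently: for every other point r, the cross product (q − p) × (r − p) ≥ 0.)
Starting point (lowest x, tie lowest y): (-9, -6). Wrap until returning to start. Resulting hull: (-9, -6), (-8, -6), (-4, -4), (5, 1), (10, 8), (-7, 4).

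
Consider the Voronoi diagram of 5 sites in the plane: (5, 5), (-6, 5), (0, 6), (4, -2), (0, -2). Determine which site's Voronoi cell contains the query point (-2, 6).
Nearest site = (0, 6)

The Voronoi cell of site s contains exactly those query points closer to s than to any other site. Compute squared distances from q = (-2, 6) to each site:
  (0 − -2)² + (6 − 6)² = 4
  (-6 − -2)² + (5 − 6)² = 17
  (5 − -2)² + (5 − 6)² = 50
  (0 − -2)² + (-2 − 6)² = 68
  (4 − -2)² + (-2 − 6)² = 100
Minimum is attained by (0, 6), so q lies in its Voronoi cell.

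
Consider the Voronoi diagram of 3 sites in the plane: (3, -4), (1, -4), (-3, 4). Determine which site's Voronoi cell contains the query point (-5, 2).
Nearest site = (-3, 4)

The Voronoi cell of site s contains exactly those query points closer to s than to any other site. Compute squared distances from q = (-5, 2) to each site:
  (-3 − -5)² + (4 − 2)² = 8
  (1 − -5)² + (-4 − 2)² = 72
  (3 − -5)² + (-4 − 2)² = 100
Minimum is attained by (-3, 4), so q lies in its Voronoi cell.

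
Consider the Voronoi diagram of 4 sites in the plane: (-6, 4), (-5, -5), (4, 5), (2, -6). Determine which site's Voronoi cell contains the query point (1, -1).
Nearest site = (2, -6)

The Voronoi cell of site s contains exactly those query points closer to s than to any other site. Compute squared distances from q = (1, -1) to each site:
  (2 − 1)² + (-6 − -1)² = 26
  (4 − 1)² + (5 − -1)² = 45
  (-5 − 1)² + (-5 − -1)² = 52
  (-6 − 1)² + (4 − -1)² = 74
Minimum is attained by (2, -6), so q lies in its Voronoi cell.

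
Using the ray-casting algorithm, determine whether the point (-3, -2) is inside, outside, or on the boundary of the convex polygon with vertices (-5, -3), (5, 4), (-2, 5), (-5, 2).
The point (-3, -2) lies strictly outside the polygon

Cast a horizontal ray to the right from the query point and count how many polygon edges it crosses (each edge strictly once or zero times, handled with the usual half-open convention). 
Parity of crossings → even ⇒ outside.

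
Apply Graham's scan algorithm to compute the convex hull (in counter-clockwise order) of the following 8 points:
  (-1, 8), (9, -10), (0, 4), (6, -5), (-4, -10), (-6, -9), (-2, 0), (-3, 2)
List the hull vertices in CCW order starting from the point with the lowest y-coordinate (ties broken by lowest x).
Hull (CCW) = [(-4, -10), (9, -10), (-1, 8), (-3, 2), (-6, -9)]

Graham scan procedure:
  1. Find the pivot p₀ = point with lowest y (tie → lowest x): (-4, -10).
  2. Sort the remaining points by polar angle around p₀.
  3. Walk through sorted points, maintaining a stack; pop the top while the last three entries make a non-left turn (cross product ≤ 0).
  4. Final stack is the convex hull in CCW order: (-4, -10), (9, -10), (-1, 8), (-3, 2), (-6, -9).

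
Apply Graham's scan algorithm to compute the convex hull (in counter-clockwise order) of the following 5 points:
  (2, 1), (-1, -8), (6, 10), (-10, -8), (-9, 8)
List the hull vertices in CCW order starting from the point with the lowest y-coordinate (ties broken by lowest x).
Hull (CCW) = [(-10, -8), (-1, -8), (6, 10), (-9, 8)]

Graham scan procedure:
  1. Find the pivot p₀ = point with lowest y (tie → lowest x): (-10, -8).
  2. Sort the remaining points by polar angle around p₀.
  3. Walk through sorted points, maintaining a stack; pop the top while the last three entries make a non-left turn (cross product ≤ 0).
  4. Final stack is the convex hull in CCW order: (-10, -8), (-1, -8), (6, 10), (-9, 8).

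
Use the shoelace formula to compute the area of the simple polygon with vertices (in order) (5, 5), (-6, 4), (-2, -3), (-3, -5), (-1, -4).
Area = 99/2

Shoelace formula: Area = (1/2) |Σ_i (x_i · y_{i+1} − x_{i+1} · y_i)| (indices mod n). Compute each cross term:
  (5)(4) − (-6)(5) = 50
  (-6)(-3) − (-2)(4) = 26
  (-2)(-5) − (-3)(-3) = 1
  (-3)(-4) − (-1)(-5) = 7
  (-1)(5) − (5)(-4) = 15
Sum = 99, so (signed) Area = 99/2 = 99/2, |Area| = 99/2.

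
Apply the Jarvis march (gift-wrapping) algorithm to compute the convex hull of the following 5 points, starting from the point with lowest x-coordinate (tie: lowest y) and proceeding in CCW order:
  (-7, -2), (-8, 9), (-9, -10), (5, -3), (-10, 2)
Hull (CCW) = [(-10, 2), (-9, -10), (5, -3), (-8, 9)]

Jarvis march: at each step, from the current hull vertex p, select the next vertex q as the point such that every other point lies strictly to the left of (or on) the directed line p → q. (Equivalently: for every other point r, the cross product (q − p) × (r − p) ≥ 0.)
Starting point (lowest x, tie lowest y): (-10, 2). Wrap until returning to start. Resulting hull: (-10, 2), (-9, -10), (5, -3), (-8, 9).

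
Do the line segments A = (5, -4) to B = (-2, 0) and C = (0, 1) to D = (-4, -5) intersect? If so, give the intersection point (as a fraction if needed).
Yes; intersection at (-30/29, -16/29) (t = 25/29 on AB, s = 15/58 on CD)

Parametrize AB as A + t(B − A) = (5 + -7 t, -4 + 4 t) and CD as C + s(D − C) = (0 + -4 s, 1 + -6 s). Solve the linear system for (t, s). Determinant = -58 ≠ 0, so a unique intersection of the containing lines exists. Solution: t = 25/29, s = 15/58 — both in [0, 1], so the segments cross. Intersection point: (-30/29, -16/29).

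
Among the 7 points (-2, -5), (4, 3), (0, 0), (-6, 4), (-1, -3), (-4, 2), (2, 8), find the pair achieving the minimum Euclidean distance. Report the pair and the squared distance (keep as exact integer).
Pair = ((-2, -5), (-1, -3)); squared distance = 5

Compute all C(7, 2) = 21 pairwise squared distances (x_i − x_j)² + (y_i − y_j)². The minimum is 5, attained by the pair ((-2, -5), (-1, -3)).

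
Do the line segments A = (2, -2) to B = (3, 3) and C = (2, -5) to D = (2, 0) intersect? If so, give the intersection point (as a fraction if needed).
Yes; intersection at (2, -2) (t = 0 on AB, s = 3/5 on CD)

Parametrize AB as A + t(B − A) = (2 + 1 t, -2 + 5 t) and CD as C + s(D − C) = (2 + 0 s, -5 + 5 s). Solve the linear system for (t, s). Determinant = -5 ≠ 0, so a unique intersection of the containing lines exists. Solution: t = 0, s = 3/5 — both in [0, 1], so the segments cross. Intersection point: (2, -2).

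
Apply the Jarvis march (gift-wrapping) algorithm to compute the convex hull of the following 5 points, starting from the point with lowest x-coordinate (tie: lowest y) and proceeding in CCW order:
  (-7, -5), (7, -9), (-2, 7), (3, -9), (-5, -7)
Hull (CCW) = [(-7, -5), (-5, -7), (3, -9), (7, -9), (-2, 7)]

Jarvis march: at each step, from the current hull vertex p, select the next vertex q as the point such that every other point lies strictly to the left of (or on) the directed line p → q. (Equivalently: for every other point r, the cross product (q − p) × (r − p) ≥ 0.)
Starting point (lowest x, tie lowest y): (-7, -5). Wrap until returning to start. Resulting hull: (-7, -5), (-5, -7), (3, -9), (7, -9), (-2, 7).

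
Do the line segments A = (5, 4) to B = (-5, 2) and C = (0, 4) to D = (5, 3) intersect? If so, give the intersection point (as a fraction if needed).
Yes; intersection at (5/2, 7/2) (t = 1/4 on AB, s = 1/2 on CD)

Parametrize AB as A + t(B − A) = (5 + -10 t, 4 + -2 t) and CD as C + s(D − C) = (0 + 5 s, 4 + -1 s). Solve the linear system for (t, s). Determinant = -20 ≠ 0, so a unique intersection of the containing lines exists. Solution: t = 1/4, s = 1/2 — both in [0, 1], so the segments cross. Intersection point: (5/2, 7/2).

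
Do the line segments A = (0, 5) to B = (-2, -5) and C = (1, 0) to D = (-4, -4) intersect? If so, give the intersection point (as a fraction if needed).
Yes; intersection at (-29/21, -40/21) (t = 29/42 on AB, s = 10/21 on CD)

Parametrize AB as A + t(B − A) = (0 + -2 t, 5 + -10 t) and CD as C + s(D − C) = (1 + -5 s, 0 + -4 s). Solve the linear system for (t, s). Determinant = 42 ≠ 0, so a unique intersection of the containing lines exists. Solution: t = 29/42, s = 10/21 — both in [0, 1], so the segments cross. Intersection point: (-29/21, -40/21).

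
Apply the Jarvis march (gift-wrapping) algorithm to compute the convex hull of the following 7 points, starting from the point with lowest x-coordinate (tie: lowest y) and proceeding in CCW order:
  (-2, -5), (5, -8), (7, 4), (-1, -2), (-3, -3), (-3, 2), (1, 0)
Hull (CCW) = [(-3, -3), (-2, -5), (5, -8), (7, 4), (-3, 2)]

Jarvis march: at each step, from the current hull vertex p, select the next vertex q as the point such that every other point lies strictly to the left of (or on) the directed line p → q. (Equivalently: for every other point r, the cross product (q − p) × (r − p) ≥ 0.)
Starting point (lowest x, tie lowest y): (-3, -3). Wrap until returning to start. Resulting hull: (-3, -3), (-2, -5), (5, -8), (7, 4), (-3, 2).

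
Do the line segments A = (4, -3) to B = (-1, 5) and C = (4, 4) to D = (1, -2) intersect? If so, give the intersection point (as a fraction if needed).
Yes; intersection at (37/18, 1/9) (t = 7/18 on AB, s = 35/54 on CD)

Parametrize AB as A + t(B − A) = (4 + -5 t, -3 + 8 t) and CD as C + s(D − C) = (4 + -3 s, 4 + -6 s). Solve the linear system for (t, s). Determinant = -54 ≠ 0, so a unique intersection of the containing lines exists. Solution: t = 7/18, s = 35/54 — both in [0, 1], so the segments cross. Intersection point: (37/18, 1/9).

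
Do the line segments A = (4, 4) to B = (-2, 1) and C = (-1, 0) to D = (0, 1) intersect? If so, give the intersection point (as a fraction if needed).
No (intersection of containing lines falls outside at least one segment)

Parametrize and solve: t = 1/3, s = 3. At least one of these is outside [0, 1], so the segments do not intersect.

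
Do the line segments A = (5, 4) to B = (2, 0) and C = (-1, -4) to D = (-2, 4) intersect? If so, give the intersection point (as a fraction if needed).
No (intersection of containing lines falls outside at least one segment)

Parametrize and solve: t = 2, s = 0. At least one of these is outside [0, 1], so the segments do not intersect.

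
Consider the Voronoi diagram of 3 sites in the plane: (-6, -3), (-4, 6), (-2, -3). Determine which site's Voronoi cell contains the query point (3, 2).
Nearest site = (-2, -3)

The Voronoi cell of site s contains exactly those query points closer to s than to any other site. Compute squared distances from q = (3, 2) to each site:
  (-2 − 3)² + (-3 − 2)² = 50
  (-4 − 3)² + (6 − 2)² = 65
  (-6 − 3)² + (-3 − 2)² = 106
Minimum is attained by (-2, -3), so q lies in its Voronoi cell.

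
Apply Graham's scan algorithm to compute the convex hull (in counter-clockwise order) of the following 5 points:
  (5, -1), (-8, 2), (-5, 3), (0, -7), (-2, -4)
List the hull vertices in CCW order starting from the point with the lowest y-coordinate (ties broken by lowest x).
Hull (CCW) = [(0, -7), (5, -1), (-5, 3), (-8, 2)]

Graham scan procedure:
  1. Find the pivot p₀ = point with lowest y (tie → lowest x): (0, -7).
  2. Sort the remaining points by polar angle around p₀.
  3. Walk through sorted points, maintaining a stack; pop the top while the last three entries make a non-left turn (cross product ≤ 0).
  4. Final stack is the convex hull in CCW order: (0, -7), (5, -1), (-5, 3), (-8, 2).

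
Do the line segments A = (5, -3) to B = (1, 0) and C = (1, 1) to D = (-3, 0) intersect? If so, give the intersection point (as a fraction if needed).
No (intersection of containing lines falls outside at least one segment)

Parametrize and solve: t = 5/4, s = 1/4. At least one of these is outside [0, 1], so the segments do not intersect.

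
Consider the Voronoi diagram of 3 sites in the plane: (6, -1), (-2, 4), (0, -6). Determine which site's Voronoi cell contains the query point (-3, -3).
Nearest site = (0, -6)

The Voronoi cell of site s contains exactly those query points closer to s than to any other site. Compute squared distances from q = (-3, -3) to each site:
  (0 − -3)² + (-6 − -3)² = 18
  (-2 − -3)² + (4 − -3)² = 50
  (6 − -3)² + (-1 − -3)² = 85
Minimum is attained by (0, -6), so q lies in its Voronoi cell.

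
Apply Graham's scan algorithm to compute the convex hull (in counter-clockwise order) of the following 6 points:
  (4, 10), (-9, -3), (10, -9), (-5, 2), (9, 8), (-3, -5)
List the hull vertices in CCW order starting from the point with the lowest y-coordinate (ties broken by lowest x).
Hull (CCW) = [(10, -9), (9, 8), (4, 10), (-5, 2), (-9, -3), (-3, -5)]

Graham scan procedure:
  1. Find the pivot p₀ = point with lowest y (tie → lowest x): (10, -9).
  2. Sort the remaining points by polar angle around p₀.
  3. Walk through sorted points, maintaining a stack; pop the top while the last three entries make a non-left turn (cross product ≤ 0).
  4. Final stack is the convex hull in CCW order: (10, -9), (9, 8), (4, 10), (-5, 2), (-9, -3), (-3, -5).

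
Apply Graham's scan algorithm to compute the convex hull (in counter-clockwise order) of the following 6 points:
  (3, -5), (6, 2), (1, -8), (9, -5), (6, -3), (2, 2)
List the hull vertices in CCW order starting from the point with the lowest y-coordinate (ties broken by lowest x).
Hull (CCW) = [(1, -8), (9, -5), (6, 2), (2, 2)]

Graham scan procedure:
  1. Find the pivot p₀ = point with lowest y (tie → lowest x): (1, -8).
  2. Sort the remaining points by polar angle around p₀.
  3. Walk through sorted points, maintaining a stack; pop the top while the last three entries make a non-left turn (cross product ≤ 0).
  4. Final stack is the convex hull in CCW order: (1, -8), (9, -5), (6, 2), (2, 2).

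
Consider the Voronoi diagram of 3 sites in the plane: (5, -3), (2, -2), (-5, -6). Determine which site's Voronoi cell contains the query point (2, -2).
Nearest site = (2, -2)

The Voronoi cell of site s contains exactly those query points closer to s than to any other site. Compute squared distances from q = (2, -2) to each site:
  (2 − 2)² + (-2 − -2)² = 0
  (5 − 2)² + (-3 − -2)² = 10
  (-5 − 2)² + (-6 − -2)² = 65
Minimum is attained by (2, -2), so q lies in its Voronoi cell.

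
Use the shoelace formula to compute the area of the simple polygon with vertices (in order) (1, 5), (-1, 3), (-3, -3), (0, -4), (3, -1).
Area = 30

Shoelace formula: Area = (1/2) |Σ_i (x_i · y_{i+1} − x_{i+1} · y_i)| (indices mod n). Compute each cross term:
  (1)(3) − (-1)(5) = 8
  (-1)(-3) − (-3)(3) = 12
  (-3)(-4) − (0)(-3) = 12
  (0)(-1) − (3)(-4) = 12
  (3)(5) − (1)(-1) = 16
Sum = 60, so (signed) Area = 60/2 = 30, |Area| = 30.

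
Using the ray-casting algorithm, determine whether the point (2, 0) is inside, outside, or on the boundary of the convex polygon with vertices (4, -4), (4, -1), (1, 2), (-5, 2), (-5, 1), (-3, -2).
The point (2, 0) lies strictly inside the polygon

Cast a horizontal ray to the right from the query point and count how many polygon edges it crosses (each edge strictly once or zero times, handled with the usual half-open convention). 
Parity of crossings → odd ⇒ inside.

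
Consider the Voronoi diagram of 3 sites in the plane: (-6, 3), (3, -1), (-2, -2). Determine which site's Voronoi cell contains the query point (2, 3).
Nearest site = (3, -1)

The Voronoi cell of site s contains exactly those query points closer to s than to any other site. Compute squared distances from q = (2, 3) to each site:
  (3 − 2)² + (-1 − 3)² = 17
  (-2 − 2)² + (-2 − 3)² = 41
  (-6 − 2)² + (3 − 3)² = 64
Minimum is attained by (3, -1), so q lies in its Voronoi cell.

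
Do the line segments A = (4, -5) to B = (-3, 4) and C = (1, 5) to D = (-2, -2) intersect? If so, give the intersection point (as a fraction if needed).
Yes; intersection at (-53/76, 79/76) (t = 51/76 on AB, s = 43/76 on CD)

Parametrize AB as A + t(B − A) = (4 + -7 t, -5 + 9 t) and CD as C + s(D − C) = (1 + -3 s, 5 + -7 s). Solve the linear system for (t, s). Determinant = -76 ≠ 0, so a unique intersection of the containing lines exists. Solution: t = 51/76, s = 43/76 — both in [0, 1], so the segments cross. Intersection point: (-53/76, 79/76).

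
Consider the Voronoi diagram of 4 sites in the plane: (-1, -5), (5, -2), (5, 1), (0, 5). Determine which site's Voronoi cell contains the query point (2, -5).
Nearest site = (-1, -5)

The Voronoi cell of site s contains exactly those query points closer to s than to any other site. Compute squared distances from q = (2, -5) to each site:
  (-1 − 2)² + (-5 − -5)² = 9
  (5 − 2)² + (-2 − -5)² = 18
  (5 − 2)² + (1 − -5)² = 45
  (0 − 2)² + (5 − -5)² = 104
Minimum is attained by (-1, -5), so q lies in its Voronoi cell.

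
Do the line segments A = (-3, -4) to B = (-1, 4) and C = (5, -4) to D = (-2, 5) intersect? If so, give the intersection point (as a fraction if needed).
Yes; intersection at (-39/37, 140/37) (t = 36/37 on AB, s = 32/37 on CD)

Parametrize AB as A + t(B − A) = (-3 + 2 t, -4 + 8 t) and CD as C + s(D − C) = (5 + -7 s, -4 + 9 s). Solve the linear system for (t, s). Determinant = -74 ≠ 0, so a unique intersection of the containing lines exists. Solution: t = 36/37, s = 32/37 — both in [0, 1], so the segments cross. Intersection point: (-39/37, 140/37).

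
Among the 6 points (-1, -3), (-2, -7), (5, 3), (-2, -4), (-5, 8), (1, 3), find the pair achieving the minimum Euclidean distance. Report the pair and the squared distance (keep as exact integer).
Pair = ((-1, -3), (-2, -4)); squared distance = 2

Compute all C(6, 2) = 15 pairwise squared distances (x_i − x_j)² + (y_i − y_j)². The minimum is 2, attained by the pair ((-1, -3), (-2, -4)).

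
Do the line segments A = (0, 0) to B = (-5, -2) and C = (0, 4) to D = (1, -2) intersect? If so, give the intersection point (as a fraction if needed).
No (intersection of containing lines falls outside at least one segment)

Parametrize and solve: t = -1/8, s = 5/8. At least one of these is outside [0, 1], so the segments do not intersect.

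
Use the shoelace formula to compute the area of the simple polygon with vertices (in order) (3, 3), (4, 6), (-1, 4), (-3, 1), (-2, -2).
Area = 47/2

Shoelace formula: Area = (1/2) |Σ_i (x_i · y_{i+1} − x_{i+1} · y_i)| (indices mod n). Compute each cross term:
  (3)(6) − (4)(3) = 6
  (4)(4) − (-1)(6) = 22
  (-1)(1) − (-3)(4) = 11
  (-3)(-2) − (-2)(1) = 8
  (-2)(3) − (3)(-2) = 0
Sum = 47, so (signed) Area = 47/2 = 47/2, |Area| = 47/2.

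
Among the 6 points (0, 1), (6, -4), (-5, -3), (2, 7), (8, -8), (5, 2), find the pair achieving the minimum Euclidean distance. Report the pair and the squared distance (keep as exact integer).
Pair = ((6, -4), (8, -8)); squared distance = 20

Compute all C(6, 2) = 15 pairwise squared distances (x_i − x_j)² + (y_i − y_j)². The minimum is 20, attained by the pair ((6, -4), (8, -8)).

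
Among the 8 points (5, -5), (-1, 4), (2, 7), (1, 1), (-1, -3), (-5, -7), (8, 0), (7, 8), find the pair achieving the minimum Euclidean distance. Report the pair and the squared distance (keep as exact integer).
Pair = ((-1, 4), (1, 1)); squared distance = 13

Compute all C(8, 2) = 28 pairwise squared distances (x_i − x_j)² + (y_i − y_j)². The minimum is 13, attained by the pair ((-1, 4), (1, 1)).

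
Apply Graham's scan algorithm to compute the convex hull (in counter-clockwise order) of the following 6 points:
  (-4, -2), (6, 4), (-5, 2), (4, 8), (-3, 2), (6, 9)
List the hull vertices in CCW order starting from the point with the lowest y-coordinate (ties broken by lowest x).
Hull (CCW) = [(-4, -2), (6, 4), (6, 9), (4, 8), (-5, 2)]

Graham scan procedure:
  1. Find the pivot p₀ = point with lowest y (tie → lowest x): (-4, -2).
  2. Sort the remaining points by polar angle around p₀.
  3. Walk through sorted points, maintaining a stack; pop the top while the last three entries make a non-left turn (cross product ≤ 0).
  4. Final stack is the convex hull in CCW order: (-4, -2), (6, 4), (6, 9), (4, 8), (-5, 2).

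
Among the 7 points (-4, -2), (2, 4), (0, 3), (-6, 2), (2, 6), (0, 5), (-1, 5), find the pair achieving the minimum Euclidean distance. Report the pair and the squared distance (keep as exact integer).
Pair = ((0, 5), (-1, 5)); squared distance = 1

Compute all C(7, 2) = 21 pairwise squared distances (x_i − x_j)² + (y_i − y_j)². The minimum is 1, attained by the pair ((0, 5), (-1, 5)).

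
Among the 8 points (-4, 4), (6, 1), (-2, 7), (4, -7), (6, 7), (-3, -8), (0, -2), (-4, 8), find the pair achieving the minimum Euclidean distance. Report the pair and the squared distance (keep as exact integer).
Pair = ((-2, 7), (-4, 8)); squared distance = 5

Compute all C(8, 2) = 28 pairwise squared distances (x_i − x_j)² + (y_i − y_j)². The minimum is 5, attained by the pair ((-2, 7), (-4, 8)).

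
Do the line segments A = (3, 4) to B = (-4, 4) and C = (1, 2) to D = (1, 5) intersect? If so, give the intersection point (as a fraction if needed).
Yes; intersection at (1, 4) (t = 2/7 on AB, s = 2/3 on CD)

Parametrize AB as A + t(B − A) = (3 + -7 t, 4 + 0 t) and CD as C + s(D − C) = (1 + 0 s, 2 + 3 s). Solve the linear system for (t, s). Determinant = 21 ≠ 0, so a unique intersection of the containing lines exists. Solution: t = 2/7, s = 2/3 — both in [0, 1], so the segments cross. Intersection point: (1, 4).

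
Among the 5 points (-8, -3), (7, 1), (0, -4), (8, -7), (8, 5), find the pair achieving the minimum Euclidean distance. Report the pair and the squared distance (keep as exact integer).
Pair = ((7, 1), (8, 5)); squared distance = 17

Compute all C(5, 2) = 10 pairwise squared distances (x_i − x_j)² + (y_i − y_j)². The minimum is 17, attained by the pair ((7, 1), (8, 5)).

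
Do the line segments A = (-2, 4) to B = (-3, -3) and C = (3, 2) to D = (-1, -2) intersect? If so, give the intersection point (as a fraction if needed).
No (intersection of containing lines falls outside at least one segment)

Parametrize and solve: t = 7/6, s = 37/24. At least one of these is outside [0, 1], so the segments do not intersect.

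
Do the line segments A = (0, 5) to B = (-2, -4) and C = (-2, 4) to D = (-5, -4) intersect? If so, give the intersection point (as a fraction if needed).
No (intersection of containing lines falls outside at least one segment)

Parametrize and solve: t = -13/11, s = -16/11. At least one of these is outside [0, 1], so the segments do not intersect.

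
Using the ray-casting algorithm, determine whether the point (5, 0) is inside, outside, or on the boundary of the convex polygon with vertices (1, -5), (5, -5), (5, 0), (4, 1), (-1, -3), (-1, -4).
The point (5, 0) lies on the polygon boundary

Boundary check: the query satisfies the collinearity and bounding-box conditions for some polygon edge, so it lies exactly on the boundary.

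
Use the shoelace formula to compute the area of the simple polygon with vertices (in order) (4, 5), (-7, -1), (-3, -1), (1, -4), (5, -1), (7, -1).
Area = 54

Shoelace formula: Area = (1/2) |Σ_i (x_i · y_{i+1} − x_{i+1} · y_i)| (indices mod n). Compute each cross term:
  (4)(-1) − (-7)(5) = 31
  (-7)(-1) − (-3)(-1) = 4
  (-3)(-4) − (1)(-1) = 13
  (1)(-1) − (5)(-4) = 19
  (5)(-1) − (7)(-1) = 2
  (7)(5) − (4)(-1) = 39
Sum = 108, so (signed) Area = 108/2 = 54, |Area| = 54.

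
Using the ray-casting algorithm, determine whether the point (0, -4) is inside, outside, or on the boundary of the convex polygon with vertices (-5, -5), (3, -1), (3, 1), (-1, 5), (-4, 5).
The point (0, -4) lies strictly outside the polygon

Cast a horizontal ray to the right from the query point and count how many polygon edges it crosses (each edge strictly once or zero times, handled with the usual half-open convention). 
Parity of crossings → even ⇒ outside.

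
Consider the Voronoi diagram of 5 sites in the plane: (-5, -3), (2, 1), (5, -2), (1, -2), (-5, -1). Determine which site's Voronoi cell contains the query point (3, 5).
Nearest site = (2, 1)

The Voronoi cell of site s contains exactly those query points closer to s than to any other site. Compute squared distances from q = (3, 5) to each site:
  (2 − 3)² + (1 − 5)² = 17
  (1 − 3)² + (-2 − 5)² = 53
  (5 − 3)² + (-2 − 5)² = 53
  (-5 − 3)² + (-1 − 5)² = 100
  (-5 − 3)² + (-3 − 5)² = 128
Minimum is attained by (2, 1), so q lies in its Voronoi cell.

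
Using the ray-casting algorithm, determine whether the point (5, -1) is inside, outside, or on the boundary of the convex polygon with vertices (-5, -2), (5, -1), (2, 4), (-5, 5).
The point (5, -1) lies on the polygon boundary

Boundary check: the query satisfies the collinearity and bounding-box conditions for some polygon edge, so it lies exactly on the boundary.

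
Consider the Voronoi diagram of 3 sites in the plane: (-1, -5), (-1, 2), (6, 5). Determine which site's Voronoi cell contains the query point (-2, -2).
Nearest site = (-1, -5)

The Voronoi cell of site s contains exactly those query points closer to s than to any other site. Compute squared distances from q = (-2, -2) to each site:
  (-1 − -2)² + (-5 − -2)² = 10
  (-1 − -2)² + (2 − -2)² = 17
  (6 − -2)² + (5 − -2)² = 113
Minimum is attained by (-1, -5), so q lies in its Voronoi cell.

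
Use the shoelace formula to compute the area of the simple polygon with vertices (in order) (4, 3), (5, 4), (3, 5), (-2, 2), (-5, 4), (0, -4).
Area = 34

Shoelace formula: Area = (1/2) |Σ_i (x_i · y_{i+1} − x_{i+1} · y_i)| (indices mod n). Compute each cross term:
  (4)(4) − (5)(3) = 1
  (5)(5) − (3)(4) = 13
  (3)(2) − (-2)(5) = 16
  (-2)(4) − (-5)(2) = 2
  (-5)(-4) − (0)(4) = 20
  (0)(3) − (4)(-4) = 16
Sum = 68, so (signed) Area = 68/2 = 34, |Area| = 34.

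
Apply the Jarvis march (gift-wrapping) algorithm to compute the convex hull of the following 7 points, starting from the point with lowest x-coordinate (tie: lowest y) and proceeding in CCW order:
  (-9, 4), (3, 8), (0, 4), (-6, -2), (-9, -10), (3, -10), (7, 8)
Hull (CCW) = [(-9, -10), (3, -10), (7, 8), (3, 8), (-9, 4)]

Jarvis march: at each step, from the current hull vertex p, select the next vertex q as the point such that every other point lies strictly to the left of (or on) the directed line p → q. (Equivalently: for every other point r, the cross product (q − p) × (r − p) ≥ 0.)
Starting point (lowest x, tie lowest y): (-9, -10). Wrap until returning to start. Resulting hull: (-9, -10), (3, -10), (7, 8), (3, 8), (-9, 4).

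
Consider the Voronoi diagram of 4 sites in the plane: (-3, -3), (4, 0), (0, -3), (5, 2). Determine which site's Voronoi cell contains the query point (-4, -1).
Nearest site = (-3, -3)

The Voronoi cell of site s contains exactly those query points closer to s than to any other site. Compute squared distances from q = (-4, -1) to each site:
  (-3 − -4)² + (-3 − -1)² = 5
  (0 − -4)² + (-3 − -1)² = 20
  (4 − -4)² + (0 − -1)² = 65
  (5 − -4)² + (2 − -1)² = 90
Minimum is attained by (-3, -3), so q lies in its Voronoi cell.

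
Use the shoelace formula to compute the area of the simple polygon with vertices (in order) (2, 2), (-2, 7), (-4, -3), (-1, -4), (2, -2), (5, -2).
Area = 95/2

Shoelace formula: Area = (1/2) |Σ_i (x_i · y_{i+1} − x_{i+1} · y_i)| (indices mod n). Compute each cross term:
  (2)(7) − (-2)(2) = 18
  (-2)(-3) − (-4)(7) = 34
  (-4)(-4) − (-1)(-3) = 13
  (-1)(-2) − (2)(-4) = 10
  (2)(-2) − (5)(-2) = 6
  (5)(2) − (2)(-2) = 14
Sum = 95, so (signed) Area = 95/2 = 95/2, |Area| = 95/2.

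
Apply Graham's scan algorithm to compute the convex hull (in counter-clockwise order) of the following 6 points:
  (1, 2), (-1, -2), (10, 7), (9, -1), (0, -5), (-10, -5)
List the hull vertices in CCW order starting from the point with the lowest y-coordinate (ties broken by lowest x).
Hull (CCW) = [(-10, -5), (0, -5), (9, -1), (10, 7), (1, 2)]

Graham scan procedure:
  1. Find the pivot p₀ = point with lowest y (tie → lowest x): (-10, -5).
  2. Sort the remaining points by polar angle around p₀.
  3. Walk through sorted points, maintaining a stack; pop the top while the last three entries make a non-left turn (cross product ≤ 0).
  4. Final stack is the convex hull in CCW order: (-10, -5), (0, -5), (9, -1), (10, 7), (1, 2).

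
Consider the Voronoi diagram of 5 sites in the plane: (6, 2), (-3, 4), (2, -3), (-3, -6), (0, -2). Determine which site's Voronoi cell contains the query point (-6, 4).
Nearest site = (-3, 4)

The Voronoi cell of site s contains exactly those query points closer to s than to any other site. Compute squared distances from q = (-6, 4) to each site:
  (-3 − -6)² + (4 − 4)² = 9
  (0 − -6)² + (-2 − 4)² = 72
  (-3 − -6)² + (-6 − 4)² = 109
  (2 − -6)² + (-3 − 4)² = 113
  (6 − -6)² + (2 − 4)² = 148
Minimum is attained by (-3, 4), so q lies in its Voronoi cell.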